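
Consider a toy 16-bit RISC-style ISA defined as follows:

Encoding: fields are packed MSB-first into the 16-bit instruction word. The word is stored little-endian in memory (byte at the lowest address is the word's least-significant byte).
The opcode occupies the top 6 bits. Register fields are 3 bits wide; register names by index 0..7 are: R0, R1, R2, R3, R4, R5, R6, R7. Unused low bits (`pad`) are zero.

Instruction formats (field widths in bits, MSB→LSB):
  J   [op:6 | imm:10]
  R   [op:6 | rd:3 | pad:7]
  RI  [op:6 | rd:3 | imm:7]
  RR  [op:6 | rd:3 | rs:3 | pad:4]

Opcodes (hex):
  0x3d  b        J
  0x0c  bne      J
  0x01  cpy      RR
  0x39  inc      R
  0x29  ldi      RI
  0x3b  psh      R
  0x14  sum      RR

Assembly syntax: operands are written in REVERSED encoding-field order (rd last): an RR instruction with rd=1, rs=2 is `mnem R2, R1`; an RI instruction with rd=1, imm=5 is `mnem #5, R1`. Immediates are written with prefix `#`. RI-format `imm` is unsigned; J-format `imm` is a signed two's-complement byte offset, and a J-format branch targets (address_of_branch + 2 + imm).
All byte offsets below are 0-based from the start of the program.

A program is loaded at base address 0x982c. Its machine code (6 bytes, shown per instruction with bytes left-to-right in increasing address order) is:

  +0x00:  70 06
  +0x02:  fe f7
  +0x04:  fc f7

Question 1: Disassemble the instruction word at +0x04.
b #-4

off 0x04: read fc f7 as little → 0xf7fc
  opcode bits[15:10]=0x3d: b/J
  [9:0] imm=1020 (s10→-4) = #-4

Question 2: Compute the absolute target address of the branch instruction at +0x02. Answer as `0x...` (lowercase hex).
+0x02: fe f7 ⇒ word 0xf7fe (little)
  opcode bits[15:10]=0x3d: b/J
  imm: (w>>0)&0x3ff=0x3fe (s10→-2) → #-2
  target = base 0x982c + off 0x02 + 2 + imm -2 = 0x982e

0x982e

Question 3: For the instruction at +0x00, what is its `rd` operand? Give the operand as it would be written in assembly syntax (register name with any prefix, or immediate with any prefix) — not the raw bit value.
R4

off 0x00: read 70 06 as little → 0x0670
  top 6b → 0x1 → cpy [RR]
  rd: (w>>7)&0x7=0x4 → R4
  rs: (w>>4)&0x7=0x7 → R7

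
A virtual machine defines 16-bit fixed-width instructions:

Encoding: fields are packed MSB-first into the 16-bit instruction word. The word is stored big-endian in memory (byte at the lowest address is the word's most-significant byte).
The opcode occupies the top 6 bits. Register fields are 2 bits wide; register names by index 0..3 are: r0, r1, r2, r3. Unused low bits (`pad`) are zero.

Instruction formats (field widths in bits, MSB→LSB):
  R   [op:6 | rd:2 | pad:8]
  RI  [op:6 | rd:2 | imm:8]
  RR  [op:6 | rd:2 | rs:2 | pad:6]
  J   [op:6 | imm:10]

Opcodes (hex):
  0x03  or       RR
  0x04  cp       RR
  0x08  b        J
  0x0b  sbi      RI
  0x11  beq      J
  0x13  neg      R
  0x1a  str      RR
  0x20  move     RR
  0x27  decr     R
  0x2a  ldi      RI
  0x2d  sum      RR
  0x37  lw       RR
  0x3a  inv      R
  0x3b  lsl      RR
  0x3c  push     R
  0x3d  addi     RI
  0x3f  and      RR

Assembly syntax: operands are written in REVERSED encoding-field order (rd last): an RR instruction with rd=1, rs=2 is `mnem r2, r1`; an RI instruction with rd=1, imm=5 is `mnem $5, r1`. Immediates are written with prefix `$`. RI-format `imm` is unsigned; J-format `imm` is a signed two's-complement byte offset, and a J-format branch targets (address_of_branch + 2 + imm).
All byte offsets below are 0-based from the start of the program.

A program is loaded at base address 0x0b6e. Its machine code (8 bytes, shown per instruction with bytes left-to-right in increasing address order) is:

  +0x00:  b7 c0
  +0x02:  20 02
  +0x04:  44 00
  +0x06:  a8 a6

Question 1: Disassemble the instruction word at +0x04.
beq $0

off 0x04: read 44 00 as big → 0x4400
  top 6b → 0x11 → beq [J]
  imm@[9:0]=0x0 ⇒ $0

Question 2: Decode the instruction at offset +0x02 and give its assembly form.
b $2

+0x02: 20 02 ⇒ word 0x2002 (big)
  top 6b → 0x8 → b [J]
  [9:0] imm=2 = $2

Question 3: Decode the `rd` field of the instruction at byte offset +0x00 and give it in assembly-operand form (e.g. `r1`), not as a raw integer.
r3

@+00  big-endian(b7 c0) = 0xb7c0
  top 6b → 0x2d → sum [RR]
  [9:8] rd=3 = r3
  [7:6] rs=3 = r3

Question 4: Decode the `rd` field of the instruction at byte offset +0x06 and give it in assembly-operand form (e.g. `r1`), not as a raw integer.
r0

@+06  big-endian(a8 a6) = 0xa8a6
  top 6b → 0x2a → ldi [RI]
  rd: (w>>8)&0x3=0x0 → r0
  imm: (w>>0)&0xff=0xa6 → $166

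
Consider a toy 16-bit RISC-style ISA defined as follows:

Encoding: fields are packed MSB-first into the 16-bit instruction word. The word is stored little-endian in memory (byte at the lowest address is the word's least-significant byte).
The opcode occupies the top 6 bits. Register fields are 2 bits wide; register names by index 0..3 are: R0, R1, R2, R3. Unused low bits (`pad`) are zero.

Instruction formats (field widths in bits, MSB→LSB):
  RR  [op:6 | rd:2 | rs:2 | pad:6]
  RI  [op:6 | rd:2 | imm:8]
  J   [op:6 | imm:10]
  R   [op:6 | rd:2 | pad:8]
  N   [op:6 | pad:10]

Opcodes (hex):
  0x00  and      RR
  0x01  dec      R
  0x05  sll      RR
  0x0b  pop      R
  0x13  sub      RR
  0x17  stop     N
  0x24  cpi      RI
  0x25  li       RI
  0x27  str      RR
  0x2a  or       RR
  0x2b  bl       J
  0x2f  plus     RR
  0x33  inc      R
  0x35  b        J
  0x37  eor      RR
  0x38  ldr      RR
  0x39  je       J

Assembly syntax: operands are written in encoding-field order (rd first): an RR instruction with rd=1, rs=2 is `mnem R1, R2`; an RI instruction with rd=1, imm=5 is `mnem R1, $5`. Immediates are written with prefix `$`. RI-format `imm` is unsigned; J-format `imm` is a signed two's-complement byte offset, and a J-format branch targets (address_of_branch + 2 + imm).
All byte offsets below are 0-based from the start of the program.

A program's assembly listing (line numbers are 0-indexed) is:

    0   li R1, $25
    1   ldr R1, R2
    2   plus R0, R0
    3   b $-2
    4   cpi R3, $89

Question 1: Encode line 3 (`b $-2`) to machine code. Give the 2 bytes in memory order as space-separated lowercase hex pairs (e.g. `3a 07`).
L3: b op=0x35:6|imm=-2:10 ⇒ 0xd7fe ⇒ little fe d7

fe d7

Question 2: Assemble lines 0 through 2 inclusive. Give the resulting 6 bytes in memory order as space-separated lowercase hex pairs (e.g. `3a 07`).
19 95 80 e1 00 bc

L0: li op=0x25:6|rd=1:2|imm=25:8 ⇒ 0x9519 ⇒ little 19 95
L1: ldr op=0x38:6|rd=1:2|rs=2:2|pad=0:6 ⇒ 0xe180 ⇒ little 80 e1
L2: plus op=0x2f:6|rd=0:2|rs=0:2|pad=0:6 ⇒ 0xbc00 ⇒ little 00 bc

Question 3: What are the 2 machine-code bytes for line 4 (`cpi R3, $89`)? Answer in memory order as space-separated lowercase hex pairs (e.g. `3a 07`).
59 93

L4: cpi op=0x24:6|rd=3:2|imm=89:8 ⇒ 0x9359 ⇒ little 59 93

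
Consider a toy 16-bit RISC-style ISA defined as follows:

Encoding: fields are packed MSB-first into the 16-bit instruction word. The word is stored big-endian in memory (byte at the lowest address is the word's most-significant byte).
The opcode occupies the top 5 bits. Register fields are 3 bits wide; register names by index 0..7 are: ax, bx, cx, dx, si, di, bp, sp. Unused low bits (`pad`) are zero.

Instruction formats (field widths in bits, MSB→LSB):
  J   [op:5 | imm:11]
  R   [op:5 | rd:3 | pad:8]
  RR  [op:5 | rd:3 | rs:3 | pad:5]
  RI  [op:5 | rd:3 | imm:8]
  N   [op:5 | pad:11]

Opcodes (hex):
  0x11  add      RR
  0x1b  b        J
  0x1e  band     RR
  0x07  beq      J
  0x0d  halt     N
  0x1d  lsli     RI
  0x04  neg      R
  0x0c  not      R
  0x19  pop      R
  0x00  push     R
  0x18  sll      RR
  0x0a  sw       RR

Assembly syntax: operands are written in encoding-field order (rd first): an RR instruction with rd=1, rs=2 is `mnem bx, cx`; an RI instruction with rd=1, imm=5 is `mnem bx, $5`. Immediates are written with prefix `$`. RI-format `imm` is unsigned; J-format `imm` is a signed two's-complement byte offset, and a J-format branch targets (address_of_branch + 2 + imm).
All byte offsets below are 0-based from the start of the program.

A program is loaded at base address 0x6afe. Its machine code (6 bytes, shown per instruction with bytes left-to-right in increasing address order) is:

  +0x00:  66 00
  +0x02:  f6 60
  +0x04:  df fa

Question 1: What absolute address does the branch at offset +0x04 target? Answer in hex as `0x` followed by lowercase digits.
0x6afe

off 0x04: read df fa as big → 0xdffa
  opcode bits[15:11]=0x1b: b/J
  imm: (w>>0)&0x7ff=0x7fa (s11→-6) → $-6
  target = base 0x6afe + off 0x04 + 2 + imm -6 = 0x6afe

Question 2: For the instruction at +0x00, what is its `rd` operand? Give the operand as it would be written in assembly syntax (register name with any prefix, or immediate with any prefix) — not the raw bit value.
off 0x00: read 66 00 as big → 0x6600
  op=0x6600>>11=0xc ⇒ not (R)
  [10:8] rd=6 = bp

bp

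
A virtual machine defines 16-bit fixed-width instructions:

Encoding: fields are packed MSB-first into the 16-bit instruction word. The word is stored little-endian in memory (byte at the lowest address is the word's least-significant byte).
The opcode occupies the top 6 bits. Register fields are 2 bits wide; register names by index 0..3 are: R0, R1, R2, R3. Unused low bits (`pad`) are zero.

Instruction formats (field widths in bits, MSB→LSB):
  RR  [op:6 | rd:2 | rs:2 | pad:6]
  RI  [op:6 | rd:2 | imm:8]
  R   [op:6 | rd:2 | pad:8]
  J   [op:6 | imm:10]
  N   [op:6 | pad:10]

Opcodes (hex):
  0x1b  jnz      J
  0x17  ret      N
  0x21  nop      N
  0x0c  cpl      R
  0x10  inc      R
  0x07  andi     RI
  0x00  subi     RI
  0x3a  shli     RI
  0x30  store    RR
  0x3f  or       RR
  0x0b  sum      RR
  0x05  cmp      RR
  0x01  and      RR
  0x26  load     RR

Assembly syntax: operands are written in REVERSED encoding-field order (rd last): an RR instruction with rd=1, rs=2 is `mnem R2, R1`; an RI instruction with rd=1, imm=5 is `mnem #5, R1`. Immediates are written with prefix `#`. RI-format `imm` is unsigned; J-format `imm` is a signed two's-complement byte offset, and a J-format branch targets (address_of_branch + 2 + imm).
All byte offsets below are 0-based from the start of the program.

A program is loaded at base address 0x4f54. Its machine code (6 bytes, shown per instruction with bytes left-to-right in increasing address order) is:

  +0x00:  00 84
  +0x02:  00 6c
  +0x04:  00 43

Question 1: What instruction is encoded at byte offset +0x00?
off 0x00: read 00 84 as little → 0x8400
  top 6b → 0x21 → nop [N]

nop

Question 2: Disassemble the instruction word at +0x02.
jnz #0

[02] 00 6c → 0x6c00
  opcode bits[15:10]=0x1b: jnz/J
  imm: (w>>0)&0x3ff=0x0 → #0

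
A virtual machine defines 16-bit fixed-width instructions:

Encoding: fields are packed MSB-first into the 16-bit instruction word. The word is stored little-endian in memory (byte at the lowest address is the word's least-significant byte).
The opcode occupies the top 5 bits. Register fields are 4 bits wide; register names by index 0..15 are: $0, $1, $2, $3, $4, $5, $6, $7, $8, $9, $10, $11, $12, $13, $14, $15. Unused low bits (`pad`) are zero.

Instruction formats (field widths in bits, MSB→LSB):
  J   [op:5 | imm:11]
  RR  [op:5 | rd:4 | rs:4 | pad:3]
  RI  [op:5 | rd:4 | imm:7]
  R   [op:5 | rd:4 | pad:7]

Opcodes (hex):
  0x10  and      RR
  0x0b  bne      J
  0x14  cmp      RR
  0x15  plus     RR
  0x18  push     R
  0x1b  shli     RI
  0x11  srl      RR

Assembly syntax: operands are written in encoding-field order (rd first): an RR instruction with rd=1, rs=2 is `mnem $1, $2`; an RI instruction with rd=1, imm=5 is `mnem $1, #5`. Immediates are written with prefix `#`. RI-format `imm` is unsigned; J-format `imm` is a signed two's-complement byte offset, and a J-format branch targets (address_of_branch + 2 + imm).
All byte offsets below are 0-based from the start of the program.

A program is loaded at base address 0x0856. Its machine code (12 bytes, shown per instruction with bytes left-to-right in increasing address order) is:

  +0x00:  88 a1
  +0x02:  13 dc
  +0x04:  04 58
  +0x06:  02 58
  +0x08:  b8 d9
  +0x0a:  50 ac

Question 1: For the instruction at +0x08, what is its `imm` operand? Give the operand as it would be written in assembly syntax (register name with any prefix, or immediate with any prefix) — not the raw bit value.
+0x08: b8 d9 ⇒ word 0xd9b8 (little)
  top 5b → 0x1b → shli [RI]
  rd@[10:7]=0x3 ⇒ $3
  imm@[6:0]=0x38 ⇒ #56

#56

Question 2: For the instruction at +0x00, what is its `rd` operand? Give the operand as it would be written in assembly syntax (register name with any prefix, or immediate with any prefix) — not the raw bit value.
$3

+0x00: 88 a1 ⇒ word 0xa188 (little)
  opcode bits[15:11]=0x14: cmp/RR
  rd: (w>>7)&0xf=0x3 → $3
  rs: (w>>3)&0xf=0x1 → $1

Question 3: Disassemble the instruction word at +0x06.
+0x06: 02 58 ⇒ word 0x5802 (little)
  opcode bits[15:11]=0xb: bne/J
  imm: (w>>0)&0x7ff=0x2 → #2

bne #2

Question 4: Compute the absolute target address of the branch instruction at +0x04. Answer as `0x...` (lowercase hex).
0x0860

off 0x04: read 04 58 as little → 0x5804
  op=0x5804>>11=0xb ⇒ bne (J)
  imm@[10:0]=0x4 ⇒ #4
  target = base 0x0856 + off 0x04 + 2 + imm 4 = 0x0860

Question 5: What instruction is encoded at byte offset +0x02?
@+02  little-endian(13 dc) = 0xdc13
  opcode bits[15:11]=0x1b: shli/RI
  [10:7] rd=8 = $8
  [6:0] imm=19 = #19

shli $8, #19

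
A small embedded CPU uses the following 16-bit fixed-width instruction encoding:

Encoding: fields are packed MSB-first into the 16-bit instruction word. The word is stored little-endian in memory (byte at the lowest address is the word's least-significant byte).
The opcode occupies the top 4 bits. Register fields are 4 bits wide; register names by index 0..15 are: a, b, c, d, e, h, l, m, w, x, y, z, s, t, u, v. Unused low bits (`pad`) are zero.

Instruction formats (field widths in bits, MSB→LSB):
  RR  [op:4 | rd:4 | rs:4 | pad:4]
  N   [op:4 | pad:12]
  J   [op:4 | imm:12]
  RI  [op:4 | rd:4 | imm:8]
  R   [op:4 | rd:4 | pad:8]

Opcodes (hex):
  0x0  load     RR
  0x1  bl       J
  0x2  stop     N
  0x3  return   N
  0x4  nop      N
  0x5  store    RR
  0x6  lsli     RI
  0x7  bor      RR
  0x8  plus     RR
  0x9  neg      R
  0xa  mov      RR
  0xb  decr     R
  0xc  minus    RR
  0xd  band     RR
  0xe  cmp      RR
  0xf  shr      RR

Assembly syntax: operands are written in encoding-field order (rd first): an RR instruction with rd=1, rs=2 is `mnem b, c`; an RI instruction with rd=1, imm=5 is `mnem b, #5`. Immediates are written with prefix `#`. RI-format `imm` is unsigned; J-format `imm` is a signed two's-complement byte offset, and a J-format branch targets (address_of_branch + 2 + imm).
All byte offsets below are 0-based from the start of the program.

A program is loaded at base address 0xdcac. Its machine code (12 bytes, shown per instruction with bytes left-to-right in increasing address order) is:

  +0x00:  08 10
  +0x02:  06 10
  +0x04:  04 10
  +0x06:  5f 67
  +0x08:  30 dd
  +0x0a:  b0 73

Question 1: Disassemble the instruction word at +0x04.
bl #4

+0x04: 04 10 ⇒ word 0x1004 (little)
  opcode bits[15:12]=0x1: bl/J
  imm@[11:0]=0x4 ⇒ #4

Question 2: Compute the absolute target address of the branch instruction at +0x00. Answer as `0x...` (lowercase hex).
+0x00: 08 10 ⇒ word 0x1008 (little)
  opcode bits[15:12]=0x1: bl/J
  imm@[11:0]=0x8 ⇒ #8
  target = base 0xdcac + off 0x00 + 2 + imm 8 = 0xdcb6

0xdcb6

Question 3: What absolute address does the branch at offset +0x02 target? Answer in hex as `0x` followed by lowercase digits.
+0x02: 06 10 ⇒ word 0x1006 (little)
  op=0x1006>>12=0x1 ⇒ bl (J)
  imm: (w>>0)&0xfff=0x6 → #6
  target = base 0xdcac + off 0x02 + 2 + imm 6 = 0xdcb6

0xdcb6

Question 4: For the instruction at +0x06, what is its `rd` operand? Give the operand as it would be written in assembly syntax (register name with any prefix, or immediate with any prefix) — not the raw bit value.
m

off 0x06: read 5f 67 as little → 0x675f
  op=0x675f>>12=0x6 ⇒ lsli (RI)
  [11:8] rd=7 = m
  [7:0] imm=95 = #95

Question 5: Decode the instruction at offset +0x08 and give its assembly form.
off 0x08: read 30 dd as little → 0xdd30
  top 4b → 0xd → band [RR]
  rd@[11:8]=0xd ⇒ t
  rs@[7:4]=0x3 ⇒ d

band t, d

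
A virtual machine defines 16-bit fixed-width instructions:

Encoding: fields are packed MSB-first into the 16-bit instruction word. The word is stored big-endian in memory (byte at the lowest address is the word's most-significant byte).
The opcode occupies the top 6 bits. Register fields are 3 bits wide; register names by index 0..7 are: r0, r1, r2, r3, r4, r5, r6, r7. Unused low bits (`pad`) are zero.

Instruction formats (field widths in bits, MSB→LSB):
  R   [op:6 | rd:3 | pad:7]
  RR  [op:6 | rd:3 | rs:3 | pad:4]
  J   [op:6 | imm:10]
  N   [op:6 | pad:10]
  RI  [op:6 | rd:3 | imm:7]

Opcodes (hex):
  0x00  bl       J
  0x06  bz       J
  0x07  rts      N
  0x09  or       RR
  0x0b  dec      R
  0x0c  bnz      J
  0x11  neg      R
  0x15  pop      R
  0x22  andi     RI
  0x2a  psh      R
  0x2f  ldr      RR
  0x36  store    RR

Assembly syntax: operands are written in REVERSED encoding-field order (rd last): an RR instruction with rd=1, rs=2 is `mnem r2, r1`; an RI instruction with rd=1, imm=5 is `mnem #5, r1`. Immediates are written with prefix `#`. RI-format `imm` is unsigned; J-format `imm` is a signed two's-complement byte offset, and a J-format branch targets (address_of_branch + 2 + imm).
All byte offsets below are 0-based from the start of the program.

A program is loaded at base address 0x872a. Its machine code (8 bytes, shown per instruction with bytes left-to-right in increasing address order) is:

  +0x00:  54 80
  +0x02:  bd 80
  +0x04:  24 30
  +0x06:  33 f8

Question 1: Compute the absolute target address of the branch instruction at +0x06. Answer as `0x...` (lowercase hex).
0x872a

+0x06: 33 f8 ⇒ word 0x33f8 (big)
  top 6b → 0xc → bnz [J]
  imm: (w>>0)&0x3ff=0x3f8 (s10→-8) → #-8
  target = base 0x872a + off 0x06 + 2 + imm -8 = 0x872a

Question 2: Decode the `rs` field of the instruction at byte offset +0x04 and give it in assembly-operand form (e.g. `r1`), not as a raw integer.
r3

+0x04: 24 30 ⇒ word 0x2430 (big)
  top 6b → 0x9 → or [RR]
  rd: (w>>7)&0x7=0x0 → r0
  rs: (w>>4)&0x7=0x3 → r3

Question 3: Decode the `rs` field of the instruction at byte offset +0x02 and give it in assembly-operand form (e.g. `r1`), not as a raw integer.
r0

off 0x02: read bd 80 as big → 0xbd80
  opcode bits[15:10]=0x2f: ldr/RR
  [9:7] rd=3 = r3
  [6:4] rs=0 = r0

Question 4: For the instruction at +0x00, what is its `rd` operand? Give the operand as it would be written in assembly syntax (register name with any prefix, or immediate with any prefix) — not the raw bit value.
r1

+0x00: 54 80 ⇒ word 0x5480 (big)
  opcode bits[15:10]=0x15: pop/R
  [9:7] rd=1 = r1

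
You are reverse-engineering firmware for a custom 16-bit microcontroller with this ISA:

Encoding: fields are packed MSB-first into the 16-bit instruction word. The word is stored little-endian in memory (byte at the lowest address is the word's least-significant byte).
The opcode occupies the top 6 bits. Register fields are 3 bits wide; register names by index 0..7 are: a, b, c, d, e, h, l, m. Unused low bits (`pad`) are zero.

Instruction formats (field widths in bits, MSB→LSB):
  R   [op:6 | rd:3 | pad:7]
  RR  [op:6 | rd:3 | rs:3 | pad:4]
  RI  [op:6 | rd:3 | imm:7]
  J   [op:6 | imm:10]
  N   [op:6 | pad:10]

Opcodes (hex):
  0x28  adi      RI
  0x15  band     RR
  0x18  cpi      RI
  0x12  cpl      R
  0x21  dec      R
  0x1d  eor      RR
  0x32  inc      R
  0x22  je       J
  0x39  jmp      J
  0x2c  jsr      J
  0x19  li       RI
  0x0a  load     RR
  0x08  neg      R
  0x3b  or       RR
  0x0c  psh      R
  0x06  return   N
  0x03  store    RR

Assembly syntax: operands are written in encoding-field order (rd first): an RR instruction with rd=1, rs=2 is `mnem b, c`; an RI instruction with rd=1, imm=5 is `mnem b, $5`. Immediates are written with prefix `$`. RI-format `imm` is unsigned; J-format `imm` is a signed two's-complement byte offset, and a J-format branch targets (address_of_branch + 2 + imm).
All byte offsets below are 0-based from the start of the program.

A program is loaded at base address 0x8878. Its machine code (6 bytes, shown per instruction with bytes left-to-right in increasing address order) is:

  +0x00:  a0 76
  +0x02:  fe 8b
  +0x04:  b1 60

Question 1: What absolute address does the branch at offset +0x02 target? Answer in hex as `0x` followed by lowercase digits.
0x887a

off 0x02: read fe 8b as little → 0x8bfe
  opcode bits[15:10]=0x22: je/J
  imm@[9:0]=0x3fe (s10→-2) ⇒ $-2
  target = base 0x8878 + off 0x02 + 2 + imm -2 = 0x887a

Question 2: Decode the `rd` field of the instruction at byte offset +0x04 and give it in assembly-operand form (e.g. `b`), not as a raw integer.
off 0x04: read b1 60 as little → 0x60b1
  opcode bits[15:10]=0x18: cpi/RI
  rd: (w>>7)&0x7=0x1 → b
  imm: (w>>0)&0x7f=0x31 → $49

b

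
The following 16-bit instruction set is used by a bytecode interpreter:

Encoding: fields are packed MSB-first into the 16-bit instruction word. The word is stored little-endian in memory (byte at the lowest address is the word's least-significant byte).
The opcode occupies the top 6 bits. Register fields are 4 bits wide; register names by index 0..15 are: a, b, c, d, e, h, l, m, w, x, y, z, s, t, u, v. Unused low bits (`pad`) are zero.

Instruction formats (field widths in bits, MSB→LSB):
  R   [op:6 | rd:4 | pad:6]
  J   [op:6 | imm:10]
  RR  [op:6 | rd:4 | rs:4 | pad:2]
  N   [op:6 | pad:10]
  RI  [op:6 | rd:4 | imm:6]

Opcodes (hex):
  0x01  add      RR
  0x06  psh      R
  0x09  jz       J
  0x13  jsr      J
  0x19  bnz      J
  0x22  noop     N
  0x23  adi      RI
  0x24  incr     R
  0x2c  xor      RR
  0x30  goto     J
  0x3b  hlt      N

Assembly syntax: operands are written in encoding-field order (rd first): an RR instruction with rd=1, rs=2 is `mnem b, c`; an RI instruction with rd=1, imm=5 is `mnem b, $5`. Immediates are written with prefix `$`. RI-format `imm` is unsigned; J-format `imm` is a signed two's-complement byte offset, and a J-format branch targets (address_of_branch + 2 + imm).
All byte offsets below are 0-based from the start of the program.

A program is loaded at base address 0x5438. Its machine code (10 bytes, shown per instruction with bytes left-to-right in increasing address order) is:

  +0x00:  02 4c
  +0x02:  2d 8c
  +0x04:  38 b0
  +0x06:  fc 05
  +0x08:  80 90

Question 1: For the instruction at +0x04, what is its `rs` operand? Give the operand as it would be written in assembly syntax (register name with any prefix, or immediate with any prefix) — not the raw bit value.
off 0x04: read 38 b0 as little → 0xb038
  top 6b → 0x2c → xor [RR]
  [9:6] rd=0 = a
  [5:2] rs=14 = u

u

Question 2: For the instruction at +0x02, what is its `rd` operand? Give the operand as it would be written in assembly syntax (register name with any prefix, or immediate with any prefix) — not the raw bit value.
a

@+02  little-endian(2d 8c) = 0x8c2d
  opcode bits[15:10]=0x23: adi/RI
  rd@[9:6]=0x0 ⇒ a
  imm@[5:0]=0x2d ⇒ $45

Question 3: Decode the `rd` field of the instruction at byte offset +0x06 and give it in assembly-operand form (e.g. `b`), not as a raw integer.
m

off 0x06: read fc 05 as little → 0x05fc
  opcode bits[15:10]=0x1: add/RR
  [9:6] rd=7 = m
  [5:2] rs=15 = v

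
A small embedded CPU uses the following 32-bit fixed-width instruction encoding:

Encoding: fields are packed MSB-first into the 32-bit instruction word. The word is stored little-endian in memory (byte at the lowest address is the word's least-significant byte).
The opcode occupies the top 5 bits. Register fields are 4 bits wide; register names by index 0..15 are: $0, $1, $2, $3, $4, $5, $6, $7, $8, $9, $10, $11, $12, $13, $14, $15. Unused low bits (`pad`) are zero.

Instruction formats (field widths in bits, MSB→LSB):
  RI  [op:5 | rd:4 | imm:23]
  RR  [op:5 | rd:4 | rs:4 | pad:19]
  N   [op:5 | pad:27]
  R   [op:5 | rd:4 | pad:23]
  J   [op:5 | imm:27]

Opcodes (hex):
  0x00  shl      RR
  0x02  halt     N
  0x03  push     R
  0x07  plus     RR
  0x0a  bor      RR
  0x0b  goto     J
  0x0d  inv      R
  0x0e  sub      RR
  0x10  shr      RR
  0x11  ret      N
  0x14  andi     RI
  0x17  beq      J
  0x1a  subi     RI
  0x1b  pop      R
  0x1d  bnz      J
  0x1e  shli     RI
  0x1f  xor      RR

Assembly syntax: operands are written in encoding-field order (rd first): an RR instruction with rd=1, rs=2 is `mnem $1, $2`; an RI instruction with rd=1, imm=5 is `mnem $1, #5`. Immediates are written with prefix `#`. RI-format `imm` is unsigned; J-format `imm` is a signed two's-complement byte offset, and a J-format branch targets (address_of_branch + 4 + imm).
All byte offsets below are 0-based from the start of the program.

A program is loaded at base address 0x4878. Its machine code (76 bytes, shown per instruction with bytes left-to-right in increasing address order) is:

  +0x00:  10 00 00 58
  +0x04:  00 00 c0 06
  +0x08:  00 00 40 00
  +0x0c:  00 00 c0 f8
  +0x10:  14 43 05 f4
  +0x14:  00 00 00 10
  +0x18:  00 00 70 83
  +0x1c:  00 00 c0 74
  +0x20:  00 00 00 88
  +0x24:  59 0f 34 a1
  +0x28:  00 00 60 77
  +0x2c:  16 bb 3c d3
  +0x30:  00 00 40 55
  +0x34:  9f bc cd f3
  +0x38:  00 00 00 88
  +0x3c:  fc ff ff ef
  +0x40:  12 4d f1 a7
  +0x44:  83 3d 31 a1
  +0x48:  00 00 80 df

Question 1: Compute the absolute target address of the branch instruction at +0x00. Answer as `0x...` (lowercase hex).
0x488c

off 0x00: read 10 00 00 58 as little → 0x58000010
  top 5b → 0xb → goto [J]
  imm: (w>>0)&0x7ffffff=0x10 → #16
  target = base 0x4878 + off 0x00 + 4 + imm 16 = 0x488c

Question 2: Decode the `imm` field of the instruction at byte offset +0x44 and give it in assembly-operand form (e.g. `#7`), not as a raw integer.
#3227011

+0x44: 83 3d 31 a1 ⇒ word 0xa1313d83 (little)
  top 5b → 0x14 → andi [RI]
  rd@[26:23]=0x2 ⇒ $2
  imm@[22:0]=0x313d83 ⇒ #3227011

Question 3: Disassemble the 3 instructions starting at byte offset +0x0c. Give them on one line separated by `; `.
@+0c  little-endian(00 00 c0 f8) = 0xf8c00000
  op=0xf8c00000>>27=0x1f ⇒ xor (RR)
  rd: (w>>23)&0xf=0x1 → $1
  rs: (w>>19)&0xf=0x8 → $8
@+10  little-endian(14 43 05 f4) = 0xf4054314
  op=0xf4054314>>27=0x1e ⇒ shli (RI)
  rd: (w>>23)&0xf=0x8 → $8
  imm: (w>>0)&0x7fffff=0x54314 → #344852
@+14  little-endian(00 00 00 10) = 0x10000000
  op=0x10000000>>27=0x2 ⇒ halt (N)

xor $1, $8; shli $8, #344852; halt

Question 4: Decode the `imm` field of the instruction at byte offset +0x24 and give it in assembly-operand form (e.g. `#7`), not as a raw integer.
#3411801

+0x24: 59 0f 34 a1 ⇒ word 0xa1340f59 (little)
  top 5b → 0x14 → andi [RI]
  [26:23] rd=2 = $2
  [22:0] imm=3411801 = #3411801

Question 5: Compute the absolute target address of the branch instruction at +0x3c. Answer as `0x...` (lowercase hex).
0x48b4

@+3c  little-endian(fc ff ff ef) = 0xeffffffc
  top 5b → 0x1d → bnz [J]
  imm@[26:0]=0x7fffffc (s27→-4) ⇒ #-4
  target = base 0x4878 + off 0x3c + 4 + imm -4 = 0x48b4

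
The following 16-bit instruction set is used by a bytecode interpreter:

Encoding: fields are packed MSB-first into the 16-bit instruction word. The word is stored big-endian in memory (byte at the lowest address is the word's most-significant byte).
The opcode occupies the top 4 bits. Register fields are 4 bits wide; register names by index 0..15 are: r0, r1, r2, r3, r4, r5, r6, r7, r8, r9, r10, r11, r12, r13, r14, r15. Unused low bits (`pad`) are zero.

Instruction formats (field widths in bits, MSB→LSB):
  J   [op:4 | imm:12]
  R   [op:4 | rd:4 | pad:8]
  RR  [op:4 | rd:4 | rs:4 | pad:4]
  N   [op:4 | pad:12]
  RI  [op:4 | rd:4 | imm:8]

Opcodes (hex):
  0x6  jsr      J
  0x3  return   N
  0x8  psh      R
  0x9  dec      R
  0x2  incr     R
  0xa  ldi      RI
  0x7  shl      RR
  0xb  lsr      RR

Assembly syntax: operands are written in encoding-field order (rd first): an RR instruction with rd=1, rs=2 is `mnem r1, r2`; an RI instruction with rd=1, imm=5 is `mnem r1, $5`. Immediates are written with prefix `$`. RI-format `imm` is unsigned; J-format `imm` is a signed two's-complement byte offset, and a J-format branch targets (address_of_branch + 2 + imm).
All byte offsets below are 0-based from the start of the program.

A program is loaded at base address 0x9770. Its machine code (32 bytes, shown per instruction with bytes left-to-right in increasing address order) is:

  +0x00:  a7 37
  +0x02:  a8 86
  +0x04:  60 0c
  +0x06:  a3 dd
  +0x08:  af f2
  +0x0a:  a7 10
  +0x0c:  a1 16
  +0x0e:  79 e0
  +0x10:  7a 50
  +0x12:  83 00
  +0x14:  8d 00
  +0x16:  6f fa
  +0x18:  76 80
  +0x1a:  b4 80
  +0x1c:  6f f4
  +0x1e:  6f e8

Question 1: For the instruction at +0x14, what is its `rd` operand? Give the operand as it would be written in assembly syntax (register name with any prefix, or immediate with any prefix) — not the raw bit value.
off 0x14: read 8d 00 as big → 0x8d00
  opcode bits[15:12]=0x8: psh/R
  [11:8] rd=13 = r13

r13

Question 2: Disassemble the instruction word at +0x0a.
off 0x0a: read a7 10 as big → 0xa710
  opcode bits[15:12]=0xa: ldi/RI
  rd@[11:8]=0x7 ⇒ r7
  imm@[7:0]=0x10 ⇒ $16

ldi r7, $16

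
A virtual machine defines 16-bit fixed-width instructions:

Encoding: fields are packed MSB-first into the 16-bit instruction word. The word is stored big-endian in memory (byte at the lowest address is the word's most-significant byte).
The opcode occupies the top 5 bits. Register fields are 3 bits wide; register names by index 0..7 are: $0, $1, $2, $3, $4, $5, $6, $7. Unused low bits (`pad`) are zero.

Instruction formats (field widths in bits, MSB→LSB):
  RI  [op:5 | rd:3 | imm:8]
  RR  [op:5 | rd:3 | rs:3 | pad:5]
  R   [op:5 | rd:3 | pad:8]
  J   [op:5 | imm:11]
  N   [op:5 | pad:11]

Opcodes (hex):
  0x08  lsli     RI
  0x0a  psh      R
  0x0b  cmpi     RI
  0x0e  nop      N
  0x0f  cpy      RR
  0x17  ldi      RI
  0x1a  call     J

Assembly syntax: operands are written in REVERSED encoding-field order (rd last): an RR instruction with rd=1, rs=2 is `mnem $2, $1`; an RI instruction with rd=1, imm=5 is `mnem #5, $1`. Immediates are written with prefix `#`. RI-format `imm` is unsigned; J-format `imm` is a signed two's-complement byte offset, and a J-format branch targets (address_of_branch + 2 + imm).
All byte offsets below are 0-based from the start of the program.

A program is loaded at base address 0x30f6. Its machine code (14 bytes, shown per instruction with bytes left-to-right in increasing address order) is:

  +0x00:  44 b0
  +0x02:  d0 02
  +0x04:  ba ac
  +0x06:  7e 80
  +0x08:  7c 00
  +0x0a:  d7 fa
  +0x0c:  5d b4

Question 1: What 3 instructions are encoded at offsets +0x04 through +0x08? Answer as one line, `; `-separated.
@+04  big-endian(ba ac) = 0xbaac
  op=0xbaac>>11=0x17 ⇒ ldi (RI)
  rd: (w>>8)&0x7=0x2 → $2
  imm: (w>>0)&0xff=0xac → #172
@+06  big-endian(7e 80) = 0x7e80
  op=0x7e80>>11=0xf ⇒ cpy (RR)
  rd: (w>>8)&0x7=0x6 → $6
  rs: (w>>5)&0x7=0x4 → $4
@+08  big-endian(7c 00) = 0x7c00
  op=0x7c00>>11=0xf ⇒ cpy (RR)
  rd: (w>>8)&0x7=0x4 → $4
  rs: (w>>5)&0x7=0x0 → $0

ldi #172, $2; cpy $4, $6; cpy $0, $4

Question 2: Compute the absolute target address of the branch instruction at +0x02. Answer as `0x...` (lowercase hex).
0x30fc

@+02  big-endian(d0 02) = 0xd002
  top 5b → 0x1a → call [J]
  imm@[10:0]=0x2 ⇒ #2
  target = base 0x30f6 + off 0x02 + 2 + imm 2 = 0x30fc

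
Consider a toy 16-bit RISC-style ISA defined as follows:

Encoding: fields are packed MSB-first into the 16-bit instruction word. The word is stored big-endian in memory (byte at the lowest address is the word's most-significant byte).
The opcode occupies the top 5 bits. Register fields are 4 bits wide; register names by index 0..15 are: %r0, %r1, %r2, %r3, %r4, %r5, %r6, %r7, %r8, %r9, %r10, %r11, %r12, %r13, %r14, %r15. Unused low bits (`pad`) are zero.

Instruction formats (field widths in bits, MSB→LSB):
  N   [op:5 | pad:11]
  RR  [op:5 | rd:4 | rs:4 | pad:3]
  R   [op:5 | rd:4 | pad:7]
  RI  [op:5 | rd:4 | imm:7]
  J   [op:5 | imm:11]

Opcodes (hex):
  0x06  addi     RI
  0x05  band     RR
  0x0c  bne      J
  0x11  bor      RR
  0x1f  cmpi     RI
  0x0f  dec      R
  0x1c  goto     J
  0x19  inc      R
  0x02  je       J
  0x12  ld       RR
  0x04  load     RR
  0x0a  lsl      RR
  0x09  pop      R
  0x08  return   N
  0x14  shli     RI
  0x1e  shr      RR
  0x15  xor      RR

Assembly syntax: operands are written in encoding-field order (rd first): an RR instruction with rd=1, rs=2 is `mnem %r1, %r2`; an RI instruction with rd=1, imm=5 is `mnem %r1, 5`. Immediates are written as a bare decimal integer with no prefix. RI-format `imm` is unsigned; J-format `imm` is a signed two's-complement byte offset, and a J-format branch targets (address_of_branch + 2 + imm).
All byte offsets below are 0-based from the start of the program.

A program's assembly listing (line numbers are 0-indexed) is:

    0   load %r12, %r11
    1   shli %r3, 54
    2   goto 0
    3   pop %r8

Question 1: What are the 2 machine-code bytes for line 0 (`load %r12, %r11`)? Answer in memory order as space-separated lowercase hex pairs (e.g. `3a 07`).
26 58

0. load fields op=0x4:5|rd=12:4|rs=11:4|pad=0:3 → word 2658h → 26 58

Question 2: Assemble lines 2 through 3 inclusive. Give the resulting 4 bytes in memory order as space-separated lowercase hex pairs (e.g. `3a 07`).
L2: goto op=0x1c:5|imm=0:11 ⇒ 0xe000 ⇒ big e0 00
L3: pop op=0x9:5|rd=8:4|pad=0:7 ⇒ 0x4c00 ⇒ big 4c 00

e0 00 4c 00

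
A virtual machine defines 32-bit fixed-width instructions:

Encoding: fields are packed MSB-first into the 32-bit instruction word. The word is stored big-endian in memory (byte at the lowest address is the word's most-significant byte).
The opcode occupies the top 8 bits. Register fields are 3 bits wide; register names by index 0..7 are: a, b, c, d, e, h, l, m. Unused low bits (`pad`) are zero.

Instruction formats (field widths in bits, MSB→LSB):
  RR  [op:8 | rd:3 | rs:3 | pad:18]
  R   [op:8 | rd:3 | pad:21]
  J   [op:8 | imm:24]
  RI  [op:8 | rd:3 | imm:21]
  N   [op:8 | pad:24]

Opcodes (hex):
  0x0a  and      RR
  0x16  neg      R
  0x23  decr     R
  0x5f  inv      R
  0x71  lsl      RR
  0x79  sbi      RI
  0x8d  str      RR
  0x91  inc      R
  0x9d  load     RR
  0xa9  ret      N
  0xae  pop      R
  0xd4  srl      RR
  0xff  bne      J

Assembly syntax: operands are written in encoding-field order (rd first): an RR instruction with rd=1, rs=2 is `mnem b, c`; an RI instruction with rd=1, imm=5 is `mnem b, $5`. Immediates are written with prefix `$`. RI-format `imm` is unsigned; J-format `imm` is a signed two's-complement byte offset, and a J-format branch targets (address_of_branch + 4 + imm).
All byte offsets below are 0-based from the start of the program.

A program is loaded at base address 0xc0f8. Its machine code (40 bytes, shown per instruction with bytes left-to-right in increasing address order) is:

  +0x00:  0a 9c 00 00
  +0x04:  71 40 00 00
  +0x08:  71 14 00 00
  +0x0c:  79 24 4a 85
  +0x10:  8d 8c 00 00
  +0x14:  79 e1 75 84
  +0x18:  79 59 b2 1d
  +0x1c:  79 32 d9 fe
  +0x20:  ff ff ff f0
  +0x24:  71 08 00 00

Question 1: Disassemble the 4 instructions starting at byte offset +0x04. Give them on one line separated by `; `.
@+04  big-endian(71 40 00 00) = 0x71400000
  op=0x71400000>>24=0x71 ⇒ lsl (RR)
  [23:21] rd=2 = c
  [20:18] rs=0 = a
@+08  big-endian(71 14 00 00) = 0x71140000
  op=0x71140000>>24=0x71 ⇒ lsl (RR)
  [23:21] rd=0 = a
  [20:18] rs=5 = h
@+0c  big-endian(79 24 4a 85) = 0x79244a85
  op=0x79244a85>>24=0x79 ⇒ sbi (RI)
  [23:21] rd=1 = b
  [20:0] imm=281221 = $281221
@+10  big-endian(8d 8c 00 00) = 0x8d8c0000
  op=0x8d8c0000>>24=0x8d ⇒ str (RR)
  [23:21] rd=4 = e
  [20:18] rs=3 = d

lsl c, a; lsl a, h; sbi b, $281221; str e, d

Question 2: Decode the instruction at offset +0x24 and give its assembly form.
@+24  big-endian(71 08 00 00) = 0x71080000
  op=0x71080000>>24=0x71 ⇒ lsl (RR)
  rd: (w>>21)&0x7=0x0 → a
  rs: (w>>18)&0x7=0x2 → c

lsl a, c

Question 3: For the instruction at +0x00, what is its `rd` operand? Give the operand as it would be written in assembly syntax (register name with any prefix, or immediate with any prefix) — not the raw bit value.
e

@+00  big-endian(0a 9c 00 00) = 0x0a9c0000
  op=0x0a9c0000>>24=0xa ⇒ and (RR)
  [23:21] rd=4 = e
  [20:18] rs=7 = m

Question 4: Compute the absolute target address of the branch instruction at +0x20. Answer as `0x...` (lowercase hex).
0xc10c

off 0x20: read ff ff ff f0 as big → 0xfffffff0
  opcode bits[31:24]=0xff: bne/J
  [23:0] imm=16777200 (s24→-16) = $-16
  target = base 0xc0f8 + off 0x20 + 4 + imm -16 = 0xc10c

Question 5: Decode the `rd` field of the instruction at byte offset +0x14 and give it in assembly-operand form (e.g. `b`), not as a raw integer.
m

+0x14: 79 e1 75 84 ⇒ word 0x79e17584 (big)
  op=0x79e17584>>24=0x79 ⇒ sbi (RI)
  rd@[23:21]=0x7 ⇒ m
  imm@[20:0]=0x17584 ⇒ $95620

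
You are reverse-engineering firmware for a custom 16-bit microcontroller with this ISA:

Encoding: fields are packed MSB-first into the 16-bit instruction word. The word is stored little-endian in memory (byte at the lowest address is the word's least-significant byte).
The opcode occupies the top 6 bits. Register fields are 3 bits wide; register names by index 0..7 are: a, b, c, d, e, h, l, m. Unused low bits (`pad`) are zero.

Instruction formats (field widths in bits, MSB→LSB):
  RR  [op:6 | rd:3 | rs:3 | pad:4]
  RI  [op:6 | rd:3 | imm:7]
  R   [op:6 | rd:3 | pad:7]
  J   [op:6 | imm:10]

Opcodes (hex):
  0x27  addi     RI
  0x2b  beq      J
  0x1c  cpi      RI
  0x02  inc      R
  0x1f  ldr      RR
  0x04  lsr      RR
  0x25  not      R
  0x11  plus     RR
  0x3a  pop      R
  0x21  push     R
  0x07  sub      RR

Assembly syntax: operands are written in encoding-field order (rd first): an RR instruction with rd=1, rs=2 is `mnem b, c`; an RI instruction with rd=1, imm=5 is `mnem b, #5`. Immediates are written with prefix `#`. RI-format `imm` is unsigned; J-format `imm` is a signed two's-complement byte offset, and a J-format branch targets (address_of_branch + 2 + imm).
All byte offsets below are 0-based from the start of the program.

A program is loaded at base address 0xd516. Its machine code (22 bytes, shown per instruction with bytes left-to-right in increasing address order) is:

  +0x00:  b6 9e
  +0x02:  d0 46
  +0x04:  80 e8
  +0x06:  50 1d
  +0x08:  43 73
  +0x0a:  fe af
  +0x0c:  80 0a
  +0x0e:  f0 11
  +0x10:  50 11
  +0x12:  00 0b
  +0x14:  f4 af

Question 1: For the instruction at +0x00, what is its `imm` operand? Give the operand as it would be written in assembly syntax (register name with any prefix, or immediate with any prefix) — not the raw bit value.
#54

[00] b6 9e → 0x9eb6
  op=0x9eb6>>10=0x27 ⇒ addi (RI)
  [9:7] rd=5 = h
  [6:0] imm=54 = #54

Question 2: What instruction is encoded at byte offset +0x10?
lsr c, h

off 0x10: read 50 11 as little → 0x1150
  opcode bits[15:10]=0x4: lsr/RR
  rd: (w>>7)&0x7=0x2 → c
  rs: (w>>4)&0x7=0x5 → h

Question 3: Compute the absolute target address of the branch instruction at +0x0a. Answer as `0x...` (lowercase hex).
@+0a  little-endian(fe af) = 0xaffe
  opcode bits[15:10]=0x2b: beq/J
  [9:0] imm=1022 (s10→-2) = #-2
  target = base 0xd516 + off 0x0a + 2 + imm -2 = 0xd520

0xd520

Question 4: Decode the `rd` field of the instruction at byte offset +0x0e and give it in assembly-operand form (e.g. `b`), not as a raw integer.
[0e] f0 11 → 0x11f0
  op=0x11f0>>10=0x4 ⇒ lsr (RR)
  [9:7] rd=3 = d
  [6:4] rs=7 = m

d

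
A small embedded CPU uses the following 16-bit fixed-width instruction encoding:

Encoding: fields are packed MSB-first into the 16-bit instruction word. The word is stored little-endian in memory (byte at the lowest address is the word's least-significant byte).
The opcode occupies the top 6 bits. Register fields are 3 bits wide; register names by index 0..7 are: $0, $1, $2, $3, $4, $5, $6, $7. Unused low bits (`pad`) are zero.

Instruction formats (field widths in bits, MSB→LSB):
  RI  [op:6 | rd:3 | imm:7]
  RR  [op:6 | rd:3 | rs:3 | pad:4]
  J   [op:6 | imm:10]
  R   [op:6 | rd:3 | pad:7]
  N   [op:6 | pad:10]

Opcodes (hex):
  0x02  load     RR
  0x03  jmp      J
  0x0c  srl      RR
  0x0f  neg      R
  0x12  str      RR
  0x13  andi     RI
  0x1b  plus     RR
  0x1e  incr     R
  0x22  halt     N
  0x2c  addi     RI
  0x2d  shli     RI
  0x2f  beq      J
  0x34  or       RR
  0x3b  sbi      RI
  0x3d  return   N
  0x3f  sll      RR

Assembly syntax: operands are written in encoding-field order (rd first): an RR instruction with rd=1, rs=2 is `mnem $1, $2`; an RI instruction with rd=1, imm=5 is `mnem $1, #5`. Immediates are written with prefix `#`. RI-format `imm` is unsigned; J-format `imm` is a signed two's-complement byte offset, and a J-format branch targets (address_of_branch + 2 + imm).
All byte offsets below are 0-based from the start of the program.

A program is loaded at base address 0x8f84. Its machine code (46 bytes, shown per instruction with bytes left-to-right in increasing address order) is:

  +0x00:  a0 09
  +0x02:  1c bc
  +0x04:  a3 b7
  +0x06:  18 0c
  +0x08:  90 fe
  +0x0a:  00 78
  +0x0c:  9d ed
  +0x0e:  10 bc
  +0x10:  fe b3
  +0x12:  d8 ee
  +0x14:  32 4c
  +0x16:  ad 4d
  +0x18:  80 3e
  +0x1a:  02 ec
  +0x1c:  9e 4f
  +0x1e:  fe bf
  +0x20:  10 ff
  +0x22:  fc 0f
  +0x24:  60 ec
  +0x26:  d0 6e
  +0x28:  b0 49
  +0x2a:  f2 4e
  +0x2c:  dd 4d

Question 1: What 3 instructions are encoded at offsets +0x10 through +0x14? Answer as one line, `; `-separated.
addi $7, #126; sbi $5, #88; andi $0, #50

@+10  little-endian(fe b3) = 0xb3fe
  top 6b → 0x2c → addi [RI]
  [9:7] rd=7 = $7
  [6:0] imm=126 = #126
@+12  little-endian(d8 ee) = 0xeed8
  top 6b → 0x3b → sbi [RI]
  [9:7] rd=5 = $5
  [6:0] imm=88 = #88
@+14  little-endian(32 4c) = 0x4c32
  top 6b → 0x13 → andi [RI]
  [9:7] rd=0 = $0
  [6:0] imm=50 = #50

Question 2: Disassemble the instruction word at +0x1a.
[1a] 02 ec → 0xec02
  top 6b → 0x3b → sbi [RI]
  rd: (w>>7)&0x7=0x0 → $0
  imm: (w>>0)&0x7f=0x2 → #2

sbi $0, #2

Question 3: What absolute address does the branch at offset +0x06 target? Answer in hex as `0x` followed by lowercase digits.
@+06  little-endian(18 0c) = 0x0c18
  op=0x0c18>>10=0x3 ⇒ jmp (J)
  imm@[9:0]=0x18 ⇒ #24
  target = base 0x8f84 + off 0x06 + 2 + imm 24 = 0x8fa4

0x8fa4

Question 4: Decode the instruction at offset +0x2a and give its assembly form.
@+2a  little-endian(f2 4e) = 0x4ef2
  top 6b → 0x13 → andi [RI]
  rd: (w>>7)&0x7=0x5 → $5
  imm: (w>>0)&0x7f=0x72 → #114

andi $5, #114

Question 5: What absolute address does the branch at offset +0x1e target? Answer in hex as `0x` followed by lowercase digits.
0x8fa2

[1e] fe bf → 0xbffe
  op=0xbffe>>10=0x2f ⇒ beq (J)
  imm: (w>>0)&0x3ff=0x3fe (s10→-2) → #-2
  target = base 0x8f84 + off 0x1e + 2 + imm -2 = 0x8fa2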